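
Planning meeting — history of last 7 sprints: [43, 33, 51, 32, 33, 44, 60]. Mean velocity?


Formula: Avg velocity = Total points / Number of sprints
Points: [43, 33, 51, 32, 33, 44, 60]
Sum = 43 + 33 + 51 + 32 + 33 + 44 + 60 = 296
Avg velocity = 296 / 7 = 42.29 points/sprint

42.29 points/sprint


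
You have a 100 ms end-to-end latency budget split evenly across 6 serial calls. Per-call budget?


Formula: per_stage = total_budget / stages
per_stage = 100 / 6
per_stage = 16.67 ms

16.67 ms


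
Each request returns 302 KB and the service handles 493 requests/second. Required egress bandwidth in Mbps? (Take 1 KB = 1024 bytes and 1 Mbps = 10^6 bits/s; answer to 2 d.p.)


Formula: Mbps = payload_bytes * RPS * 8 / 1e6
Payload per request = 302 KB = 302 * 1024 = 309248 bytes
Total bytes/sec = 309248 * 493 = 152459264
Total bits/sec = 152459264 * 8 = 1219674112
Mbps = 1219674112 / 1e6 = 1219.67

1219.67 Mbps


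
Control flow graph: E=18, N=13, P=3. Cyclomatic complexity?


Formula: V(G) = E - N + 2P
V(G) = 18 - 13 + 2*3
V(G) = 5 + 6
V(G) = 11

11


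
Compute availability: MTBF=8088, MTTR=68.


Availability = MTBF / (MTBF + MTTR)
Availability = 8088 / (8088 + 68)
Availability = 8088 / 8156
Availability = 99.1663%

99.1663%


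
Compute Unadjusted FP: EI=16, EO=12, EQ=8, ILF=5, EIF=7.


UFP = EI*4 + EO*5 + EQ*4 + ILF*10 + EIF*7
UFP = 16*4 + 12*5 + 8*4 + 5*10 + 7*7
UFP = 64 + 60 + 32 + 50 + 49
UFP = 255

255


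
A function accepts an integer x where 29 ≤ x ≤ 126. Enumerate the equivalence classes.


Valid range: [29, 126]
Class 1: x < 29 — invalid
Class 2: 29 ≤ x ≤ 126 — valid
Class 3: x > 126 — invalid
Total equivalence classes: 3

3 equivalence classes


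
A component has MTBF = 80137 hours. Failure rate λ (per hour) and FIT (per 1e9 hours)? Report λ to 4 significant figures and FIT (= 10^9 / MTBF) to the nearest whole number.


Formula: λ = 1 / MTBF; FIT = λ × 1e9 = 1e9 / MTBF
λ = 1 / 80137 ≈ 1.248e-05 failures/hour
FIT = 1e9 / 80137 ≈ 12479 failures per 1e9 hours (nearest whole number)

λ = 1.248e-05 /h, FIT = 12479


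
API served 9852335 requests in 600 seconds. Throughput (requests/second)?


Formula: throughput = requests / seconds
throughput = 9852335 / 600
throughput = 16420.56 requests/second

16420.56 requests/second


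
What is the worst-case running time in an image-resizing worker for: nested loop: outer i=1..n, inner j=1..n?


Reasoning: n iterations times n iterations
Complexity: O(n^2)

O(n^2)


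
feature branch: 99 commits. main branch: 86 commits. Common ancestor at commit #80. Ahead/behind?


Common ancestor: commit #80
feature commits after divergence: 99 - 80 = 19
main commits after divergence: 86 - 80 = 6
feature is 19 commits ahead of main
main is 6 commits ahead of feature

feature ahead: 19, main ahead: 6


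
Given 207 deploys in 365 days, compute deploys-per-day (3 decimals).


Formula: deployments per day = releases / days
= 207 / 365
= 0.567 deploys/day
(equivalently, 3.97 deploys/week)

0.567 deploys/day


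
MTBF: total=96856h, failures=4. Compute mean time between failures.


Formula: MTBF = Total operating time / Number of failures
MTBF = 96856 / 4
MTBF = 24214.0 hours

24214.0 hours


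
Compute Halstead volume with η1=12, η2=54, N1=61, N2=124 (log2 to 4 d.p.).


Formula: V = N * log2(η), where N = N1 + N2 and η = η1 + η2
η = 12 + 54 = 66
N = 61 + 124 = 185
log2(66) ≈ 6.0444
V = 185 * 6.0444 = 1118.21

1118.21


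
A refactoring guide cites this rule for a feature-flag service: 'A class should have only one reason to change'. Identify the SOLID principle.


This describes the Single Responsibility Principle (SRP)

Single Responsibility Principle (SRP)


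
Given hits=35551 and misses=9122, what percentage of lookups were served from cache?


Formula: hit rate = hits / (hits + misses) * 100
hit rate = 35551 / (35551 + 9122) * 100
hit rate = 35551 / 44673 * 100
hit rate = 79.58%

79.58%


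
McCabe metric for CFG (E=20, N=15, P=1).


Formula: V(G) = E - N + 2P
V(G) = 20 - 15 + 2*1
V(G) = 5 + 2
V(G) = 7

7


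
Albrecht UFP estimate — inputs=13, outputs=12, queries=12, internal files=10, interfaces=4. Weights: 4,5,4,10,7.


UFP = EI*4 + EO*5 + EQ*4 + ILF*10 + EIF*7
UFP = 13*4 + 12*5 + 12*4 + 10*10 + 4*7
UFP = 52 + 60 + 48 + 100 + 28
UFP = 288

288


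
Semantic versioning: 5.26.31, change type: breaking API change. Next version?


Current: 5.26.31
Change category: 'breaking API change' → major bump
SemVer rule: major bump → increment MAJOR, reset MINOR and PATCH to 0
New: 6.0.0

6.0.0


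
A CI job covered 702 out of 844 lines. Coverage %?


Coverage = covered / total * 100
Coverage = 702 / 844 * 100
Coverage = 83.18%

83.18%


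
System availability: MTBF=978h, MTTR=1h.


Availability = MTBF / (MTBF + MTTR)
Availability = 978 / (978 + 1)
Availability = 978 / 979
Availability = 99.8979%

99.8979%


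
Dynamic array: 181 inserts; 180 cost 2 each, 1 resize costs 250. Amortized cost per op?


Formula: Amortized cost = Total cost / Operations
Total cost = (180 * 2) + (1 * 250)
Total cost = 360 + 250 = 610
Amortized = 610 / 181 = 3.3702

3.3702


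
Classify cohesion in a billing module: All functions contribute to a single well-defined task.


Reasoning: Best: single purpose
Type: Functional cohesion

Functional cohesion


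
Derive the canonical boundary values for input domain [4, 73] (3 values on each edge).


Range: [4, 73]
Boundaries: just below min, min, min+1, max-1, max, just above max
Values: [3, 4, 5, 72, 73, 74]

[3, 4, 5, 72, 73, 74]


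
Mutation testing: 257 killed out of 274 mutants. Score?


Mutation score = killed / total * 100
Mutation score = 257 / 274 * 100
Mutation score = 93.8%

93.8%


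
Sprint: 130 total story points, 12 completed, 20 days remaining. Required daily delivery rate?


Formula: Required rate = Remaining points / Days left
Remaining = 130 - 12 = 118 points
Required rate = 118 / 20 = 5.9 points/day

5.9 points/day


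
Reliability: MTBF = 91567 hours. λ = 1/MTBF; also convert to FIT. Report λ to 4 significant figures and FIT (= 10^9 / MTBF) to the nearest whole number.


Formula: λ = 1 / MTBF; FIT = λ × 1e9 = 1e9 / MTBF
λ = 1 / 91567 ≈ 1.092e-05 failures/hour
FIT = 1e9 / 91567 ≈ 10921 failures per 1e9 hours (nearest whole number)

λ = 1.092e-05 /h, FIT = 10921


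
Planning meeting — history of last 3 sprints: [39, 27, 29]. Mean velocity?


Formula: Avg velocity = Total points / Number of sprints
Points: [39, 27, 29]
Sum = 39 + 27 + 29 = 95
Avg velocity = 95 / 3 = 31.67 points/sprint

31.67 points/sprint


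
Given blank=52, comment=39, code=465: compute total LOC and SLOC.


Total LOC = blank + comment + code
Total LOC = 52 + 39 + 465 = 556
SLOC (source only) = code = 465

Total LOC: 556, SLOC: 465


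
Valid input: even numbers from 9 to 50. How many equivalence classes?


Constraint: even integers in [9, 50]
Class 1: x < 9 — out-of-range invalid
Class 2: x in [9,50] but odd — wrong type invalid
Class 3: x in [9,50] and even — valid
Class 4: x > 50 — out-of-range invalid
Total equivalence classes: 4

4 equivalence classes


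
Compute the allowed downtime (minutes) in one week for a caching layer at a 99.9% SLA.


Formula: allowed downtime = period * (100 - SLA) / 100
Period (week) = 10080 minutes
Unavailability fraction = (100 - 99.9) / 100
Allowed downtime = 10080 * (100 - 99.9) / 100
Allowed downtime = 10.08 minutes

10.08 minutes


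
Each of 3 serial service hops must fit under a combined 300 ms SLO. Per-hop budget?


Formula: per_stage = total_budget / stages
per_stage = 300 / 3
per_stage = 100.0 ms

100.0 ms


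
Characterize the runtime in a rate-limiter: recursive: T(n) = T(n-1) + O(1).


Reasoning: linear recursion with constant work per frame
Complexity: O(n)

O(n)


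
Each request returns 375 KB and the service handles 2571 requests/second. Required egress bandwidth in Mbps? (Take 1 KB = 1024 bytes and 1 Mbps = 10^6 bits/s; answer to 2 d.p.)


Formula: Mbps = payload_bytes * RPS * 8 / 1e6
Payload per request = 375 KB = 375 * 1024 = 384000 bytes
Total bytes/sec = 384000 * 2571 = 987264000
Total bits/sec = 987264000 * 8 = 7898112000
Mbps = 7898112000 / 1e6 = 7898.11

7898.11 Mbps


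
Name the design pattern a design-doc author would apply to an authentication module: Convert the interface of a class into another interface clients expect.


This matches the Adapter pattern

Adapter


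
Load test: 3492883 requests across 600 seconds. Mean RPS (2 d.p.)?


Formula: throughput = requests / seconds
throughput = 3492883 / 600
throughput = 5821.47 requests/second

5821.47 requests/second


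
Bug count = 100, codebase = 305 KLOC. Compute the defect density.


Defect density = defects / KLOC
Defect density = 100 / 305
Defect density = 0.328 defects/KLOC

0.328 defects/KLOC


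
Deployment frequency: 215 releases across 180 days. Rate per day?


Formula: deployments per day = releases / days
= 215 / 180
= 1.194 deploys/day
(equivalently, 8.36 deploys/week)

1.194 deploys/day


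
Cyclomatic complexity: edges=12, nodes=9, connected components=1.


Formula: V(G) = E - N + 2P
V(G) = 12 - 9 + 2*1
V(G) = 3 + 2
V(G) = 5

5


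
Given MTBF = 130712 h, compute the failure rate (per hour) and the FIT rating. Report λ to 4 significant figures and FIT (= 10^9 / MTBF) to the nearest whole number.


Formula: λ = 1 / MTBF; FIT = λ × 1e9 = 1e9 / MTBF
λ = 1 / 130712 ≈ 7.650e-06 failures/hour
FIT = 1e9 / 130712 ≈ 7650 failures per 1e9 hours (nearest whole number)

λ = 7.650e-06 /h, FIT = 7650


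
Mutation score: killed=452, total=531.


Mutation score = killed / total * 100
Mutation score = 452 / 531 * 100
Mutation score = 85.12%

85.12%


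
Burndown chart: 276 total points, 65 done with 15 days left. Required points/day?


Formula: Required rate = Remaining points / Days left
Remaining = 276 - 65 = 211 points
Required rate = 211 / 15 = 14.07 points/day

14.07 points/day


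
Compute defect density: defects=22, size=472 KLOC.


Defect density = defects / KLOC
Defect density = 22 / 472
Defect density = 0.047 defects/KLOC

0.047 defects/KLOC


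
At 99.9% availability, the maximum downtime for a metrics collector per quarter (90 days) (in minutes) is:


Formula: allowed downtime = period * (100 - SLA) / 100
Period (quarter (90 days)) = 129600 minutes
Unavailability fraction = (100 - 99.9) / 100
Allowed downtime = 129600 * (100 - 99.9) / 100
Allowed downtime = 129.6 minutes

129.6 minutes


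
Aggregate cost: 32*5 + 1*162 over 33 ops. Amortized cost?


Formula: Amortized cost = Total cost / Operations
Total cost = (32 * 5) + (1 * 162)
Total cost = 160 + 162 = 322
Amortized = 322 / 33 = 9.7576

9.7576


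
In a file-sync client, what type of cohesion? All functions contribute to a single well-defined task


Reasoning: Best: single purpose
Type: Functional cohesion

Functional cohesion


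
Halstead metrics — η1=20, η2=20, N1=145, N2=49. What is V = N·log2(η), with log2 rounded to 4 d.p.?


Formula: V = N * log2(η), where N = N1 + N2 and η = η1 + η2
η = 20 + 20 = 40
N = 145 + 49 = 194
log2(40) ≈ 5.3219
V = 194 * 5.3219 = 1032.45

1032.45


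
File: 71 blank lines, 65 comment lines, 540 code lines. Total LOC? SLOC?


Total LOC = blank + comment + code
Total LOC = 71 + 65 + 540 = 676
SLOC (source only) = code = 540

Total LOC: 676, SLOC: 540


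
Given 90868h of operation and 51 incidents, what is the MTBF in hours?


Formula: MTBF = Total operating time / Number of failures
MTBF = 90868 / 51
MTBF = 1781.73 hours

1781.73 hours


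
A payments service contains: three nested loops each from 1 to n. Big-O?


Reasoning: three levels of nesting over n
Complexity: O(n^3)

O(n^3)


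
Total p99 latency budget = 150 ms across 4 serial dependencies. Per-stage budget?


Formula: per_stage = total_budget / stages
per_stage = 150 / 4
per_stage = 37.5 ms

37.5 ms


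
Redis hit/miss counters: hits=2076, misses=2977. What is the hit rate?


Formula: hit rate = hits / (hits + misses) * 100
hit rate = 2076 / (2076 + 2977) * 100
hit rate = 2076 / 5053 * 100
hit rate = 41.08%

41.08%


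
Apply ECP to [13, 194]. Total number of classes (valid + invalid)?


Valid range: [13, 194]
Class 1: x < 13 — invalid
Class 2: 13 ≤ x ≤ 194 — valid
Class 3: x > 194 — invalid
Total equivalence classes: 3

3 equivalence classes


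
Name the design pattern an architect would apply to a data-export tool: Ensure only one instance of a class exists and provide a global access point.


This matches the Singleton pattern

Singleton


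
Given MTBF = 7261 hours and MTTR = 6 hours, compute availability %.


Availability = MTBF / (MTBF + MTTR)
Availability = 7261 / (7261 + 6)
Availability = 7261 / 7267
Availability = 99.9174%

99.9174%


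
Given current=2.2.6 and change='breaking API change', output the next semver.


Current: 2.2.6
Change category: 'breaking API change' → major bump
SemVer rule: major bump → increment MAJOR, reset MINOR and PATCH to 0
New: 3.0.0

3.0.0


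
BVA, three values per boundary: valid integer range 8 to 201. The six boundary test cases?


Range: [8, 201]
Boundaries: just below min, min, min+1, max-1, max, just above max
Values: [7, 8, 9, 200, 201, 202]

[7, 8, 9, 200, 201, 202]


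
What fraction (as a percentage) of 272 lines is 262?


Coverage = covered / total * 100
Coverage = 262 / 272 * 100
Coverage = 96.32%

96.32%


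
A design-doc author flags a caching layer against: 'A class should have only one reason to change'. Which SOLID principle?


This describes the Single Responsibility Principle (SRP)

Single Responsibility Principle (SRP)


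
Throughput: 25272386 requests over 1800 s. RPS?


Formula: throughput = requests / seconds
throughput = 25272386 / 1800
throughput = 14040.21 requests/second

14040.21 requests/second


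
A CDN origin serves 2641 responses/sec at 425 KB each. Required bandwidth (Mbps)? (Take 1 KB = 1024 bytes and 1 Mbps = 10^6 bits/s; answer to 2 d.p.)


Formula: Mbps = payload_bytes * RPS * 8 / 1e6
Payload per request = 425 KB = 425 * 1024 = 435200 bytes
Total bytes/sec = 435200 * 2641 = 1149363200
Total bits/sec = 1149363200 * 8 = 9194905600
Mbps = 9194905600 / 1e6 = 9194.91

9194.91 Mbps


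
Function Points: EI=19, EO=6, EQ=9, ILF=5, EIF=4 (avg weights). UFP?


UFP = EI*4 + EO*5 + EQ*4 + ILF*10 + EIF*7
UFP = 19*4 + 6*5 + 9*4 + 5*10 + 4*7
UFP = 76 + 30 + 36 + 50 + 28
UFP = 220

220


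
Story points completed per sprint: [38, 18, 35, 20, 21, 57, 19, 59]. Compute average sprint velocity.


Formula: Avg velocity = Total points / Number of sprints
Points: [38, 18, 35, 20, 21, 57, 19, 59]
Sum = 38 + 18 + 35 + 20 + 21 + 57 + 19 + 59 = 267
Avg velocity = 267 / 8 = 33.38 points/sprint

33.38 points/sprint


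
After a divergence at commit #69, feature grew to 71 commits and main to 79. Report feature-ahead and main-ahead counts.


Common ancestor: commit #69
feature commits after divergence: 71 - 69 = 2
main commits after divergence: 79 - 69 = 10
feature is 2 commits ahead of main
main is 10 commits ahead of feature

feature ahead: 2, main ahead: 10


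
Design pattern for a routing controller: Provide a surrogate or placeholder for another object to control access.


This matches the Proxy pattern

Proxy


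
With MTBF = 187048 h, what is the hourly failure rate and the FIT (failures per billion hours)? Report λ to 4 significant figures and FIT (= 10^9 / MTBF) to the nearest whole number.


Formula: λ = 1 / MTBF; FIT = λ × 1e9 = 1e9 / MTBF
λ = 1 / 187048 ≈ 5.346e-06 failures/hour
FIT = 1e9 / 187048 ≈ 5346 failures per 1e9 hours (nearest whole number)

λ = 5.346e-06 /h, FIT = 5346


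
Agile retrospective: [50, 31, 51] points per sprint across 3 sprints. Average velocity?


Formula: Avg velocity = Total points / Number of sprints
Points: [50, 31, 51]
Sum = 50 + 31 + 51 = 132
Avg velocity = 132 / 3 = 44.0 points/sprint

44.0 points/sprint


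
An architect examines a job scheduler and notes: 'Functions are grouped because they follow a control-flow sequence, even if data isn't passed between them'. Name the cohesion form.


Reasoning: Grouped by order of execution within a routine, not by data flow
Type: Procedural cohesion

Procedural cohesion


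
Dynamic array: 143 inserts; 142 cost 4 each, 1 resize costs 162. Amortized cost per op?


Formula: Amortized cost = Total cost / Operations
Total cost = (142 * 4) + (1 * 162)
Total cost = 568 + 162 = 730
Amortized = 730 / 143 = 5.1049

5.1049


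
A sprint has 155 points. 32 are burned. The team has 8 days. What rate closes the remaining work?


Formula: Required rate = Remaining points / Days left
Remaining = 155 - 32 = 123 points
Required rate = 123 / 8 = 15.38 points/day

15.38 points/day


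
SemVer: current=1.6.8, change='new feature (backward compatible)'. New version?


Current: 1.6.8
Change category: 'new feature (backward compatible)' → minor bump
SemVer rule: minor bump → increment MINOR, reset PATCH to 0 (MAJOR unchanged)
New: 1.7.0

1.7.0


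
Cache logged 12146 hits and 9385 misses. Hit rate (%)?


Formula: hit rate = hits / (hits + misses) * 100
hit rate = 12146 / (12146 + 9385) * 100
hit rate = 12146 / 21531 * 100
hit rate = 56.41%

56.41%


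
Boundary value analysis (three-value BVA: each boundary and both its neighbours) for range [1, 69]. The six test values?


Range: [1, 69]
Boundaries: just below min, min, min+1, max-1, max, just above max
Values: [0, 1, 2, 68, 69, 70]

[0, 1, 2, 68, 69, 70]


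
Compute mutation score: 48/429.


Mutation score = killed / total * 100
Mutation score = 48 / 429 * 100
Mutation score = 11.19%

11.19%


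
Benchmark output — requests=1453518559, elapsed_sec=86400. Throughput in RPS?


Formula: throughput = requests / seconds
throughput = 1453518559 / 86400
throughput = 16823.13 requests/second

16823.13 requests/second


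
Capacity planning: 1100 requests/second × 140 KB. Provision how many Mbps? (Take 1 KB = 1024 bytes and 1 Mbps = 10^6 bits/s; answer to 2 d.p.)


Formula: Mbps = payload_bytes * RPS * 8 / 1e6
Payload per request = 140 KB = 140 * 1024 = 143360 bytes
Total bytes/sec = 143360 * 1100 = 157696000
Total bits/sec = 157696000 * 8 = 1261568000
Mbps = 1261568000 / 1e6 = 1261.57

1261.57 Mbps


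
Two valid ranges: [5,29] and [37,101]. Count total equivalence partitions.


Valid ranges: [5,29] and [37,101]
Class 1: x < 5 — invalid
Class 2: 5 ≤ x ≤ 29 — valid
Class 3: 29 < x < 37 — invalid (gap between ranges)
Class 4: 37 ≤ x ≤ 101 — valid
Class 5: x > 101 — invalid
Total equivalence classes: 5

5 equivalence classes


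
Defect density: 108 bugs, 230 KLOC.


Defect density = defects / KLOC
Defect density = 108 / 230
Defect density = 0.47 defects/KLOC

0.47 defects/KLOC


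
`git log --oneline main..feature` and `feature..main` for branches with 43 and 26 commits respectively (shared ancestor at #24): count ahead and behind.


Common ancestor: commit #24
feature commits after divergence: 43 - 24 = 19
main commits after divergence: 26 - 24 = 2
feature is 19 commits ahead of main
main is 2 commits ahead of feature

feature ahead: 19, main ahead: 2


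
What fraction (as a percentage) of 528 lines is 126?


Coverage = covered / total * 100
Coverage = 126 / 528 * 100
Coverage = 23.86%

23.86%


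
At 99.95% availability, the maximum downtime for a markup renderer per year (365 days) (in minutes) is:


Formula: allowed downtime = period * (100 - SLA) / 100
Period (year (365 days)) = 525600 minutes
Unavailability fraction = (100 - 99.95) / 100
Allowed downtime = 525600 * (100 - 99.95) / 100
Allowed downtime = 262.8 minutes

262.8 minutes


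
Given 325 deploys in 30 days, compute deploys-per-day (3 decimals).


Formula: deployments per day = releases / days
= 325 / 30
= 10.833 deploys/day
(equivalently, 75.83 deploys/week)

10.833 deploys/day


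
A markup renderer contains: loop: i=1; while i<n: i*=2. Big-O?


Reasoning: i doubles each step so iterations are log2(n)
Complexity: O(log n)

O(log n)


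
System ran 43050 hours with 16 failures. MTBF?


Formula: MTBF = Total operating time / Number of failures
MTBF = 43050 / 16
MTBF = 2690.63 hours

2690.63 hours


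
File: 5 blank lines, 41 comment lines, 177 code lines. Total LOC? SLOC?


Total LOC = blank + comment + code
Total LOC = 5 + 41 + 177 = 223
SLOC (source only) = code = 177

Total LOC: 223, SLOC: 177


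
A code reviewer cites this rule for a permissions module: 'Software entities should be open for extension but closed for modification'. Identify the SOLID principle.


This describes the Open/Closed Principle (OCP)

Open/Closed Principle (OCP)


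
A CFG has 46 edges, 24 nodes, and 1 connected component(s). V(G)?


Formula: V(G) = E - N + 2P
V(G) = 46 - 24 + 2*1
V(G) = 22 + 2
V(G) = 24

24


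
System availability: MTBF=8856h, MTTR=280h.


Availability = MTBF / (MTBF + MTTR)
Availability = 8856 / (8856 + 280)
Availability = 8856 / 9136
Availability = 96.9352%

96.9352%


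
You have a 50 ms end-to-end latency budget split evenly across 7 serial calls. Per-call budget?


Formula: per_stage = total_budget / stages
per_stage = 50 / 7
per_stage = 7.14 ms

7.14 ms


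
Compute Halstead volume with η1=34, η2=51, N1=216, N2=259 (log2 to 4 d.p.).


Formula: V = N * log2(η), where N = N1 + N2 and η = η1 + η2
η = 34 + 51 = 85
N = 216 + 259 = 475
log2(85) ≈ 6.4094
V = 475 * 6.4094 = 3044.47

3044.47


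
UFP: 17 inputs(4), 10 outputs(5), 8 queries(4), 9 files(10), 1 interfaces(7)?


UFP = EI*4 + EO*5 + EQ*4 + ILF*10 + EIF*7
UFP = 17*4 + 10*5 + 8*4 + 9*10 + 1*7
UFP = 68 + 50 + 32 + 90 + 7
UFP = 247

247


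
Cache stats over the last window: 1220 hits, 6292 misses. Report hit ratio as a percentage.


Formula: hit rate = hits / (hits + misses) * 100
hit rate = 1220 / (1220 + 6292) * 100
hit rate = 1220 / 7512 * 100
hit rate = 16.24%

16.24%


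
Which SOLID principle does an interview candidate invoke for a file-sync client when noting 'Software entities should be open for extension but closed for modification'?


This describes the Open/Closed Principle (OCP)

Open/Closed Principle (OCP)


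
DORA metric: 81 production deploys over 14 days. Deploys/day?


Formula: deployments per day = releases / days
= 81 / 14
= 5.786 deploys/day
(equivalently, 40.5 deploys/week)

5.786 deploys/day


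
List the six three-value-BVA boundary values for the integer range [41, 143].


Range: [41, 143]
Boundaries: just below min, min, min+1, max-1, max, just above max
Values: [40, 41, 42, 142, 143, 144]

[40, 41, 42, 142, 143, 144]


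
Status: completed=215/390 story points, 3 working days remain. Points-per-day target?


Formula: Required rate = Remaining points / Days left
Remaining = 390 - 215 = 175 points
Required rate = 175 / 3 = 58.33 points/day

58.33 points/day


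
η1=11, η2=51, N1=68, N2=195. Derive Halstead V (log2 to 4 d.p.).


Formula: V = N * log2(η), where N = N1 + N2 and η = η1 + η2
η = 11 + 51 = 62
N = 68 + 195 = 263
log2(62) ≈ 5.9542
V = 263 * 5.9542 = 1565.95

1565.95


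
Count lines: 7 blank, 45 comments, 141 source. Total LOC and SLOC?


Total LOC = blank + comment + code
Total LOC = 7 + 45 + 141 = 193
SLOC (source only) = code = 141

Total LOC: 193, SLOC: 141


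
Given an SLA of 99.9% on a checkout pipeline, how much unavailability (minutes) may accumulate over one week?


Formula: allowed downtime = period * (100 - SLA) / 100
Period (week) = 10080 minutes
Unavailability fraction = (100 - 99.9) / 100
Allowed downtime = 10080 * (100 - 99.9) / 100
Allowed downtime = 10.08 minutes

10.08 minutes


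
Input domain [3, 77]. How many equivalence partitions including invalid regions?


Valid range: [3, 77]
Class 1: x < 3 — invalid
Class 2: 3 ≤ x ≤ 77 — valid
Class 3: x > 77 — invalid
Total equivalence classes: 3

3 equivalence classes


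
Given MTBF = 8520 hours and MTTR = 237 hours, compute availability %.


Availability = MTBF / (MTBF + MTTR)
Availability = 8520 / (8520 + 237)
Availability = 8520 / 8757
Availability = 97.2936%

97.2936%


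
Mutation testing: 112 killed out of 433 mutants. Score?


Mutation score = killed / total * 100
Mutation score = 112 / 433 * 100
Mutation score = 25.87%

25.87%


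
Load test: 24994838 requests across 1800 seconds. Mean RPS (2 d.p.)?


Formula: throughput = requests / seconds
throughput = 24994838 / 1800
throughput = 13886.02 requests/second

13886.02 requests/second


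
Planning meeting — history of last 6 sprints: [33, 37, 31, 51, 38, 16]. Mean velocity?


Formula: Avg velocity = Total points / Number of sprints
Points: [33, 37, 31, 51, 38, 16]
Sum = 33 + 37 + 31 + 51 + 38 + 16 = 206
Avg velocity = 206 / 6 = 34.33 points/sprint

34.33 points/sprint


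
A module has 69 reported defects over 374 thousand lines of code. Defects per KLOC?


Defect density = defects / KLOC
Defect density = 69 / 374
Defect density = 0.184 defects/KLOC

0.184 defects/KLOC


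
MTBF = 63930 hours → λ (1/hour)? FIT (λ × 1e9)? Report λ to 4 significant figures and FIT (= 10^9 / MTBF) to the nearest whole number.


Formula: λ = 1 / MTBF; FIT = λ × 1e9 = 1e9 / MTBF
λ = 1 / 63930 ≈ 1.564e-05 failures/hour
FIT = 1e9 / 63930 ≈ 15642 failures per 1e9 hours (nearest whole number)

λ = 1.564e-05 /h, FIT = 15642


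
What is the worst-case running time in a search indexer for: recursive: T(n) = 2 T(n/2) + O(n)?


Reasoning: master theorem case 2 (merge-sort recurrence)
Complexity: O(n log n)

O(n log n)


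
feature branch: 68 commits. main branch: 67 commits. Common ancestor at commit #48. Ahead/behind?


Common ancestor: commit #48
feature commits after divergence: 68 - 48 = 20
main commits after divergence: 67 - 48 = 19
feature is 20 commits ahead of main
main is 19 commits ahead of feature

feature ahead: 20, main ahead: 19


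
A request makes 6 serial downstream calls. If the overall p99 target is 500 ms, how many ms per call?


Formula: per_stage = total_budget / stages
per_stage = 500 / 6
per_stage = 83.33 ms

83.33 ms


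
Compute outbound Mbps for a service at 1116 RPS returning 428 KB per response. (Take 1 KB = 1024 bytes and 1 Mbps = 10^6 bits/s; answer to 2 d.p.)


Formula: Mbps = payload_bytes * RPS * 8 / 1e6
Payload per request = 428 KB = 428 * 1024 = 438272 bytes
Total bytes/sec = 438272 * 1116 = 489111552
Total bits/sec = 489111552 * 8 = 3912892416
Mbps = 3912892416 / 1e6 = 3912.89

3912.89 Mbps


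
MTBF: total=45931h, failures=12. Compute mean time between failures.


Formula: MTBF = Total operating time / Number of failures
MTBF = 45931 / 12
MTBF = 3827.58 hours

3827.58 hours


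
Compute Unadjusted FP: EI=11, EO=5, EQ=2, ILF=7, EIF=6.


UFP = EI*4 + EO*5 + EQ*4 + ILF*10 + EIF*7
UFP = 11*4 + 5*5 + 2*4 + 7*10 + 6*7
UFP = 44 + 25 + 8 + 70 + 42
UFP = 189

189


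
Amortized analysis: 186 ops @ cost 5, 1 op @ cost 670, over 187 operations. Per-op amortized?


Formula: Amortized cost = Total cost / Operations
Total cost = (186 * 5) + (1 * 670)
Total cost = 930 + 670 = 1600
Amortized = 1600 / 187 = 8.5561

8.5561


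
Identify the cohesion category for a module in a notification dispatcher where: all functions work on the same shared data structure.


Reasoning: Functions share data
Type: Communicational cohesion

Communicational cohesion


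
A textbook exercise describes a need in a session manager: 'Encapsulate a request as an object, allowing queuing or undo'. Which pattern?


This matches the Command pattern

Command


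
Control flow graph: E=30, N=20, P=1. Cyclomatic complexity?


Formula: V(G) = E - N + 2P
V(G) = 30 - 20 + 2*1
V(G) = 10 + 2
V(G) = 12

12


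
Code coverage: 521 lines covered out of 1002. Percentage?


Coverage = covered / total * 100
Coverage = 521 / 1002 * 100
Coverage = 52.0%

52.0%


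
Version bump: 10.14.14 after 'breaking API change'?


Current: 10.14.14
Change category: 'breaking API change' → major bump
SemVer rule: major bump → increment MAJOR, reset MINOR and PATCH to 0
New: 11.0.0

11.0.0


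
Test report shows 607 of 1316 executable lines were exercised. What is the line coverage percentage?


Coverage = covered / total * 100
Coverage = 607 / 1316 * 100
Coverage = 46.12%

46.12%


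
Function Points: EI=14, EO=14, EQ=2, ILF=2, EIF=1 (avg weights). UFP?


UFP = EI*4 + EO*5 + EQ*4 + ILF*10 + EIF*7
UFP = 14*4 + 14*5 + 2*4 + 2*10 + 1*7
UFP = 56 + 70 + 8 + 20 + 7
UFP = 161

161


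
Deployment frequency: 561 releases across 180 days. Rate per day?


Formula: deployments per day = releases / days
= 561 / 180
= 3.117 deploys/day
(equivalently, 21.82 deploys/week)

3.117 deploys/day


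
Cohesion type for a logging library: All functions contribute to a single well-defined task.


Reasoning: Best: single purpose
Type: Functional cohesion

Functional cohesion


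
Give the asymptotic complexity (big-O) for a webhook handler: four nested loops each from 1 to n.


Reasoning: four levels of nesting
Complexity: O(n^4)

O(n^4)


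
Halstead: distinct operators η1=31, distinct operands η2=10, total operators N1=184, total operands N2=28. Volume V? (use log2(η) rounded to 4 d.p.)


Formula: V = N * log2(η), where N = N1 + N2 and η = η1 + η2
η = 31 + 10 = 41
N = 184 + 28 = 212
log2(41) ≈ 5.3576
V = 212 * 5.3576 = 1135.81

1135.81


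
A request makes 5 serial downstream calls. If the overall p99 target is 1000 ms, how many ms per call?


Formula: per_stage = total_budget / stages
per_stage = 1000 / 5
per_stage = 200.0 ms

200.0 ms


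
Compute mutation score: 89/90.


Mutation score = killed / total * 100
Mutation score = 89 / 90 * 100
Mutation score = 98.89%

98.89%


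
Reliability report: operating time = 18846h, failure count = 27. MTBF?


Formula: MTBF = Total operating time / Number of failures
MTBF = 18846 / 27
MTBF = 698.0 hours

698.0 hours


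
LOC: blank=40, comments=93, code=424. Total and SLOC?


Total LOC = blank + comment + code
Total LOC = 40 + 93 + 424 = 557
SLOC (source only) = code = 424

Total LOC: 557, SLOC: 424


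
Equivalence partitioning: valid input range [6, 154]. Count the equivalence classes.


Valid range: [6, 154]
Class 1: x < 6 — invalid
Class 2: 6 ≤ x ≤ 154 — valid
Class 3: x > 154 — invalid
Total equivalence classes: 3

3 equivalence classes


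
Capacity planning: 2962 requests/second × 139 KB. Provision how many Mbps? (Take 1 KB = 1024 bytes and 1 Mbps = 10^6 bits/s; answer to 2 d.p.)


Formula: Mbps = payload_bytes * RPS * 8 / 1e6
Payload per request = 139 KB = 139 * 1024 = 142336 bytes
Total bytes/sec = 142336 * 2962 = 421599232
Total bits/sec = 421599232 * 8 = 3372793856
Mbps = 3372793856 / 1e6 = 3372.79

3372.79 Mbps


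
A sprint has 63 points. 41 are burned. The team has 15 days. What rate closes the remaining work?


Formula: Required rate = Remaining points / Days left
Remaining = 63 - 41 = 22 points
Required rate = 22 / 15 = 1.47 points/day

1.47 points/day


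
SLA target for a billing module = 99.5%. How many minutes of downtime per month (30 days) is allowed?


Formula: allowed downtime = period * (100 - SLA) / 100
Period (month (30 days)) = 43200 minutes
Unavailability fraction = (100 - 99.5) / 100
Allowed downtime = 43200 * (100 - 99.5) / 100
Allowed downtime = 216.0 minutes

216.0 minutes


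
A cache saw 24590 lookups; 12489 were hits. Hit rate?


Formula: hit rate = hits / (hits + misses) * 100
hit rate = 12489 / (12489 + 12101) * 100
hit rate = 12489 / 24590 * 100
hit rate = 50.79%

50.79%


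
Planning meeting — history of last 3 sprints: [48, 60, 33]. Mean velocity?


Formula: Avg velocity = Total points / Number of sprints
Points: [48, 60, 33]
Sum = 48 + 60 + 33 = 141
Avg velocity = 141 / 3 = 47.0 points/sprint

47.0 points/sprint


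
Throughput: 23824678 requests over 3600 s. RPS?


Formula: throughput = requests / seconds
throughput = 23824678 / 3600
throughput = 6617.97 requests/second

6617.97 requests/second


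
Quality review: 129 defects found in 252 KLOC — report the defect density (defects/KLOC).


Defect density = defects / KLOC
Defect density = 129 / 252
Defect density = 0.512 defects/KLOC

0.512 defects/KLOC


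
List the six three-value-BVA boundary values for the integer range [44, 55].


Range: [44, 55]
Boundaries: just below min, min, min+1, max-1, max, just above max
Values: [43, 44, 45, 54, 55, 56]

[43, 44, 45, 54, 55, 56]


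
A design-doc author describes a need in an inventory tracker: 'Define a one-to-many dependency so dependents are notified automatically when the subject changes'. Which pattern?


This matches the Observer pattern

Observer


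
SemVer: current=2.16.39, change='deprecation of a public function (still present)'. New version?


Current: 2.16.39
Change category: 'deprecation of a public function (still present)' → minor bump
SemVer rule: minor bump → increment MINOR, reset PATCH to 0 (MAJOR unchanged)
New: 2.17.0

2.17.0


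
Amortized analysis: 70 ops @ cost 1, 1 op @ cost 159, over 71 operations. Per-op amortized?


Formula: Amortized cost = Total cost / Operations
Total cost = (70 * 1) + (1 * 159)
Total cost = 70 + 159 = 229
Amortized = 229 / 71 = 3.2254

3.2254


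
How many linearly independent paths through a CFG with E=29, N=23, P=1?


Formula: V(G) = E - N + 2P
V(G) = 29 - 23 + 2*1
V(G) = 6 + 2
V(G) = 8

8


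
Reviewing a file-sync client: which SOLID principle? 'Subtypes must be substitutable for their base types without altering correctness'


This describes the Liskov Substitution Principle (LSP)

Liskov Substitution Principle (LSP)


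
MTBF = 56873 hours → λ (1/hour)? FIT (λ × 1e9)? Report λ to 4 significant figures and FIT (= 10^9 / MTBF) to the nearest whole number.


Formula: λ = 1 / MTBF; FIT = λ × 1e9 = 1e9 / MTBF
λ = 1 / 56873 ≈ 1.758e-05 failures/hour
FIT = 1e9 / 56873 ≈ 17583 failures per 1e9 hours (nearest whole number)

λ = 1.758e-05 /h, FIT = 17583


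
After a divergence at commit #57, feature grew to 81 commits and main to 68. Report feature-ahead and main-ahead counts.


Common ancestor: commit #57
feature commits after divergence: 81 - 57 = 24
main commits after divergence: 68 - 57 = 11
feature is 24 commits ahead of main
main is 11 commits ahead of feature

feature ahead: 24, main ahead: 11


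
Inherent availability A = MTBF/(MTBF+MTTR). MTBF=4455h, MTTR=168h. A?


Availability = MTBF / (MTBF + MTTR)
Availability = 4455 / (4455 + 168)
Availability = 4455 / 4623
Availability = 96.366%

96.366%


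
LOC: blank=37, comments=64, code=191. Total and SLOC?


Total LOC = blank + comment + code
Total LOC = 37 + 64 + 191 = 292
SLOC (source only) = code = 191

Total LOC: 292, SLOC: 191


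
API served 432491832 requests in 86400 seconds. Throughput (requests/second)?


Formula: throughput = requests / seconds
throughput = 432491832 / 86400
throughput = 5005.69 requests/second

5005.69 requests/second


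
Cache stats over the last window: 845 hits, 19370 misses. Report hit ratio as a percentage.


Formula: hit rate = hits / (hits + misses) * 100
hit rate = 845 / (845 + 19370) * 100
hit rate = 845 / 20215 * 100
hit rate = 4.18%

4.18%


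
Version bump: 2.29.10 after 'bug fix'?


Current: 2.29.10
Change category: 'bug fix' → patch bump
SemVer rule: patch bump → increment PATCH (MAJOR and MINOR unchanged)
New: 2.29.11

2.29.11


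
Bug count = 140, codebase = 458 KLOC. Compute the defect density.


Defect density = defects / KLOC
Defect density = 140 / 458
Defect density = 0.306 defects/KLOC

0.306 defects/KLOC


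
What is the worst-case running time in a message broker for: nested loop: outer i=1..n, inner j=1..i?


Reasoning: triangle: n(n+1)/2 ~ n^2/2
Complexity: O(n^2)

O(n^2)


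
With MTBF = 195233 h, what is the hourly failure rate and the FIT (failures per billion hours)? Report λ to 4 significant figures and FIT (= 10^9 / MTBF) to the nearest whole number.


Formula: λ = 1 / MTBF; FIT = λ × 1e9 = 1e9 / MTBF
λ = 1 / 195233 ≈ 5.122e-06 failures/hour
FIT = 1e9 / 195233 ≈ 5122 failures per 1e9 hours (nearest whole number)

λ = 5.122e-06 /h, FIT = 5122


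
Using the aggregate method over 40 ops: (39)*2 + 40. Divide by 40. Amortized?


Formula: Amortized cost = Total cost / Operations
Total cost = (39 * 2) + (1 * 40)
Total cost = 78 + 40 = 118
Amortized = 118 / 40 = 2.95

2.95


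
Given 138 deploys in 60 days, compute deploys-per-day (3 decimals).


Formula: deployments per day = releases / days
= 138 / 60
= 2.3 deploys/day
(equivalently, 16.1 deploys/week)

2.3 deploys/day


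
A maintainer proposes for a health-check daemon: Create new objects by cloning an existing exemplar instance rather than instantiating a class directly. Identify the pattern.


This matches the Prototype pattern

Prototype


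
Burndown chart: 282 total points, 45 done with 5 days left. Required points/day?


Formula: Required rate = Remaining points / Days left
Remaining = 282 - 45 = 237 points
Required rate = 237 / 5 = 47.4 points/day

47.4 points/day


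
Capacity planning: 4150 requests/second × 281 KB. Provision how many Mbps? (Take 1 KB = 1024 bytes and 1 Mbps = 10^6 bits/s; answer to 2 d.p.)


Formula: Mbps = payload_bytes * RPS * 8 / 1e6
Payload per request = 281 KB = 281 * 1024 = 287744 bytes
Total bytes/sec = 287744 * 4150 = 1194137600
Total bits/sec = 1194137600 * 8 = 9553100800
Mbps = 9553100800 / 1e6 = 9553.1

9553.1 Mbps


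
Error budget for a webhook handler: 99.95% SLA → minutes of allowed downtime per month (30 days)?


Formula: allowed downtime = period * (100 - SLA) / 100
Period (month (30 days)) = 43200 minutes
Unavailability fraction = (100 - 99.95) / 100
Allowed downtime = 43200 * (100 - 99.95) / 100
Allowed downtime = 21.6 minutes

21.6 minutes


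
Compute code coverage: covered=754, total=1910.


Coverage = covered / total * 100
Coverage = 754 / 1910 * 100
Coverage = 39.48%

39.48%


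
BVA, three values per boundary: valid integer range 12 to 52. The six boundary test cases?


Range: [12, 52]
Boundaries: just below min, min, min+1, max-1, max, just above max
Values: [11, 12, 13, 51, 52, 53]

[11, 12, 13, 51, 52, 53]


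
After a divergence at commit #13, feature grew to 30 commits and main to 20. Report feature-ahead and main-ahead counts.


Common ancestor: commit #13
feature commits after divergence: 30 - 13 = 17
main commits after divergence: 20 - 13 = 7
feature is 17 commits ahead of main
main is 7 commits ahead of feature

feature ahead: 17, main ahead: 7


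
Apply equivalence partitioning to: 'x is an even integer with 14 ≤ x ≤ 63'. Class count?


Constraint: even integers in [14, 63]
Class 1: x < 14 — out-of-range invalid
Class 2: x in [14,63] but odd — wrong type invalid
Class 3: x in [14,63] and even — valid
Class 4: x > 63 — out-of-range invalid
Total equivalence classes: 4

4 equivalence classes


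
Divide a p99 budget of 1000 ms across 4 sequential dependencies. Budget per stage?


Formula: per_stage = total_budget / stages
per_stage = 1000 / 4
per_stage = 250.0 ms

250.0 ms


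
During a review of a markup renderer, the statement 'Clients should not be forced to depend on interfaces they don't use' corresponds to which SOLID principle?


This describes the Interface Segregation Principle (ISP)

Interface Segregation Principle (ISP)
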